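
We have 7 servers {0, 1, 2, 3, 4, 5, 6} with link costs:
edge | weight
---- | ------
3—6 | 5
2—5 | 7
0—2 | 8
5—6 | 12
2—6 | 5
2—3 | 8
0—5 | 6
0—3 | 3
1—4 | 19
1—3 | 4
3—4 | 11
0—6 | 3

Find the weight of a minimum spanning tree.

32

Prim, starting at 0.
Step 1: frontier [0—3 3, 0—6 3, 0—5 6, 0—2 8] → take 0—3 (3); add 3.
Step 2: frontier [0—6 3, 0—5 6, 0—2 8, 1—3 4, 3—6 5, 2—3 8, 3—4 11] → take 0—6 (3); add 6.
Step 3: frontier [0—5 6, 0—2 8, 1—3 4, 2—3 8, 3—4 11, 2—6 5, 5—6 12] → take 1—3 (4); add 1.
Step 4: frontier [0—5 6, 0—2 8, 1—4 19, 2—3 8, 3—4 11, 2—6 5, 5—6 12] → take 2—6 (5); add 2.
Step 5: frontier [0—5 6, 1—4 19, 2—5 7, 3—4 11, 5—6 12] → take 0—5 (6); add 5.
Step 6: frontier [1—4 19, 3—4 11] → take 3—4 (11); add 4.
MST edges: 0—3, 0—6, 1—3, 2—6, 0—5, 3—4; total weight 3+3+4+5+6+11 = 32.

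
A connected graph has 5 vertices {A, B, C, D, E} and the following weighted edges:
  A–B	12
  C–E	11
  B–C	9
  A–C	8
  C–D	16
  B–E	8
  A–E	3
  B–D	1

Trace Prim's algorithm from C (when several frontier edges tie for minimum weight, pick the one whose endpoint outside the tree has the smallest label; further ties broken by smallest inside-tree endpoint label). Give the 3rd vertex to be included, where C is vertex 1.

E

Prim's algorithm from C:
Step 1: frontier [A–C 8, B–C 9, C–E 11, C–D 16] → take A–C (8); add A.
Step 2: frontier [A–E 3, A–B 12, B–C 9, C–E 11, C–D 16] → take A–E (3); add E.
Step 3: frontier [A–B 12, B–C 9, C–D 16, B–E 8] → take B–E (8); add B.
Step 4: frontier [B–D 1, C–D 16] → take B–D (1); add D.
Vertex order: C, A, E, B, D. The 3rd vertex is E.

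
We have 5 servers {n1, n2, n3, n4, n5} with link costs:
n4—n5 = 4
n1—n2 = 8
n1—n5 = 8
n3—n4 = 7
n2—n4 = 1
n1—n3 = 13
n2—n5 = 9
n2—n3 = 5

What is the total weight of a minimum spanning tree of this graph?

Grow the tree from n5 using Prim:
Step 1: cheapest edge leaving the tree is n4—n5 (4); add n4.
Step 2: cheapest edge leaving the tree is n2—n4 (1); add n2.
Step 3: cheapest edge leaving the tree is n2—n3 (5); add n3.
Step 4: cheapest edge leaving the tree is n1—n2 (8); add n1.
MST edges: n4—n5, n2—n4, n2—n3, n1—n2; total weight 4+1+5+8 = 18.

18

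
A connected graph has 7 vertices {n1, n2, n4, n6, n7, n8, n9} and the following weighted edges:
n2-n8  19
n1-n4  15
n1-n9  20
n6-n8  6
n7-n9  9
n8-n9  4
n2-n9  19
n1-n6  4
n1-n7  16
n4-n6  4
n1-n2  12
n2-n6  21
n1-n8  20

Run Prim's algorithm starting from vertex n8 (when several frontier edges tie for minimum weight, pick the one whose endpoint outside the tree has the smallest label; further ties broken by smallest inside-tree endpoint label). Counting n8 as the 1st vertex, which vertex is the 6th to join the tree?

n7

Prim, starting at n8.
Step 1: cheapest edge leaving the tree is n8-n9 (4); add n9.
Step 2: cheapest edge leaving the tree is n6-n8 (6); add n6.
Step 3: cheapest edge leaving the tree is n1-n6 (4); add n1.
Step 4: cheapest edge leaving the tree is n4-n6 (4); add n4.
Step 5: cheapest edge leaving the tree is n7-n9 (9); add n7.
Step 6: cheapest edge leaving the tree is n1-n2 (12); add n2.
Vertex order: n8, n9, n6, n1, n4, n7, n2. The 6th vertex is n7.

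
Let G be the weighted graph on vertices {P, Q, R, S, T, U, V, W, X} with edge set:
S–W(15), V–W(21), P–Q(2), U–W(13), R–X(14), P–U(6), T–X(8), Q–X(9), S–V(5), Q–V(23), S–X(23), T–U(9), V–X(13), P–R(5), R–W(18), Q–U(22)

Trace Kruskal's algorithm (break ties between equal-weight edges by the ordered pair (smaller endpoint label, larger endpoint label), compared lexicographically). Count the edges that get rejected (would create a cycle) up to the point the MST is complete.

Kruskal's algorithm — process edges by increasing weight (ties by edge label):
P–Q (2): add — endpoints in different components.
P–R (5): add — endpoints in different components.
S–V (5): add — endpoints in different components.
P–U (6): add — endpoints in different components.
T–X (8): add — endpoints in different components.
Q–X (9): add — endpoints in different components.
T–U (9): skip — T and U already connected.
U–W (13): add — endpoints in different components.
V–X (13): add — endpoints in different components.
Edges rejected before the tree was complete: 1.

1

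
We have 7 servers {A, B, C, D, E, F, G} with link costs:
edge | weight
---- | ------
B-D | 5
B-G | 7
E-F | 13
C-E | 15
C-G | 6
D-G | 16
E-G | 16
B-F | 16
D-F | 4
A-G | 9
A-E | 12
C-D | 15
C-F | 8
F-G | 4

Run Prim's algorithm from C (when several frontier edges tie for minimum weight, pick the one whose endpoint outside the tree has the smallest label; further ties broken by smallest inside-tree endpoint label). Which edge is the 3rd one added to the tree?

D-F

Prim, starting at C.
Step 1: frontier [C-G 6, C-F 8, C-D 15, C-E 15] → take C-G (6); add G.
Step 2: frontier [C-F 8, C-D 15, C-E 15, F-G 4, B-G 7, A-G 9, D-G 16, E-G 16] → take F-G (4); add F.
Step 3: frontier [C-D 15, C-E 15, D-F 4, E-F 13, B-F 16, B-G 7, A-G 9, D-G 16, E-G 16] → take D-F (4); add D.
Step 4: frontier [C-E 15, B-D 5, E-F 13, B-F 16, B-G 7, A-G 9, E-G 16] → take B-D (5); add B.
Step 5: frontier [C-E 15, E-F 13, A-G 9, E-G 16] → take A-G (9); add A.
Step 6: frontier [A-E 12, C-E 15, E-F 13, E-G 16] → take A-E (12); add E.
The 3rd edge added is D-F.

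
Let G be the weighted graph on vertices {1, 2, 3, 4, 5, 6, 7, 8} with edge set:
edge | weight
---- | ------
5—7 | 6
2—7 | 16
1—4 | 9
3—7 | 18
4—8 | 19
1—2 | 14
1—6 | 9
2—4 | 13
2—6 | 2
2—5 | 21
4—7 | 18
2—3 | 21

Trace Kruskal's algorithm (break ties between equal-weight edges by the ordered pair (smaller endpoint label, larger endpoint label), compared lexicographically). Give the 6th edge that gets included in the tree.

Kruskal: consider edges lightest-first.
2—6 (2): add — endpoints in different components.
5—7 (6): add — endpoints in different components.
1—4 (9): add — endpoints in different components.
1—6 (9): add — endpoints in different components.
2—4 (13): skip — 2 and 4 already connected.
1—2 (14): skip — 1 and 2 already connected.
2—7 (16): add — endpoints in different components.
3—7 (18): add — endpoints in different components.
4—7 (18): skip — 4 and 7 already connected.
4—8 (19): add — endpoints in different components.
The 6th edge added is 3—7.

3-7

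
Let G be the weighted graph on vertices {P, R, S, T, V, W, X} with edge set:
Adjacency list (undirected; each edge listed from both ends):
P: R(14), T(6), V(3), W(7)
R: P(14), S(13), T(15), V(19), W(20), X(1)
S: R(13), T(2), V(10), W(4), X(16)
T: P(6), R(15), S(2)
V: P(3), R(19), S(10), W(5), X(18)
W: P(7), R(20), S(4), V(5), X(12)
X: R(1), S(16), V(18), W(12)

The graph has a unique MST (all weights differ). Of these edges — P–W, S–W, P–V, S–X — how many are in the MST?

Kruskal: consider edges lightest-first.
R–X (1): add. Components now {R,X} {V} {P} {W} {S} {T}
S–T (2): add. Components now {R,X} {V} {P} {W} {S,T}
P–V (3): add. Components now {R,X} {P,V} {W} {S,T}
S–W (4): add. Components now {R,X} {P,V} {S,T,W}
V–W (5): add. Components now {R,X} {P,S,T,V,W}
P–T (6): skip — P and T already connected.
P–W (7): skip — P and W already connected.
S–V (10): skip — V and S already connected.
W–X (12): add. Components now {P,R,S,T,V,W,X}
MST edge set: {R–X, S–T, P–V, S–W, V–W, W–X}.
Of the listed edges, {S–W, P–V} are in the MST → 2.

2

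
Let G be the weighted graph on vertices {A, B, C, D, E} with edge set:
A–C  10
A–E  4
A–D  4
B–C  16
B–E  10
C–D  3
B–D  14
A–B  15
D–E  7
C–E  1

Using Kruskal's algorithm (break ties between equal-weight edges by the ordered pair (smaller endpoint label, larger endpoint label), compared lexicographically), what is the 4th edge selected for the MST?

B-E

Kruskal's algorithm — process edges by increasing weight (ties by edge label):
C–E (1): add. Components now {A} {B} {C,E} {D}
C–D (3): add. Components now {A} {B} {C,D,E}
A–D (4): add. Components now {A,C,D,E} {B}
A–E (4): skip — A and E already connected.
D–E (7): skip — D and E already connected.
A–C (10): skip — A and C already connected.
B–E (10): add. Components now {A,B,C,D,E}
The 4th edge added is B–E.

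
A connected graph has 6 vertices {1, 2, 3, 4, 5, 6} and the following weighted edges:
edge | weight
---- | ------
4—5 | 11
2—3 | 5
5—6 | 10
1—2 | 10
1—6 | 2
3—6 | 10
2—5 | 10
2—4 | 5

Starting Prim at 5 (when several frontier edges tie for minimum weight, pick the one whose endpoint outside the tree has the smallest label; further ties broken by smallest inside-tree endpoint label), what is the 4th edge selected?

1-2

Prim, starting at 5.
Step 1: cheapest edge leaving the tree is 2—5 (10); add 2.
Step 2: cheapest edge leaving the tree is 2—3 (5); add 3.
Step 3: cheapest edge leaving the tree is 2—4 (5); add 4.
Step 4: cheapest edge leaving the tree is 1—2 (10); add 1.
Step 5: cheapest edge leaving the tree is 1—6 (2); add 6.
The 4th edge added is 1—2.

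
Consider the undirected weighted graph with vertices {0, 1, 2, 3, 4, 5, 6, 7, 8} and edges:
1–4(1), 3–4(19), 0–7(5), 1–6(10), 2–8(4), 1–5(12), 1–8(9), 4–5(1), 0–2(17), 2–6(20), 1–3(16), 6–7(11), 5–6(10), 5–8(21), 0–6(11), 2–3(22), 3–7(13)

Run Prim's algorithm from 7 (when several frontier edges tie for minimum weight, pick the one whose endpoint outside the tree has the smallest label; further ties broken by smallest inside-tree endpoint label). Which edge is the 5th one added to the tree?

4-5

Grow the tree from 7 using Prim:
Step 1: cheapest edge leaving the tree is 0–7 (5); add 0.
Step 2: cheapest edge leaving the tree is 0–6 (11); add 6.
Step 3: cheapest edge leaving the tree is 1–6 (10); add 1.
Step 4: cheapest edge leaving the tree is 1–4 (1); add 4.
Step 5: cheapest edge leaving the tree is 4–5 (1); add 5.
Step 6: cheapest edge leaving the tree is 1–8 (9); add 8.
Step 7: cheapest edge leaving the tree is 2–8 (4); add 2.
Step 8: cheapest edge leaving the tree is 3–7 (13); add 3.
The 5th edge added is 4–5.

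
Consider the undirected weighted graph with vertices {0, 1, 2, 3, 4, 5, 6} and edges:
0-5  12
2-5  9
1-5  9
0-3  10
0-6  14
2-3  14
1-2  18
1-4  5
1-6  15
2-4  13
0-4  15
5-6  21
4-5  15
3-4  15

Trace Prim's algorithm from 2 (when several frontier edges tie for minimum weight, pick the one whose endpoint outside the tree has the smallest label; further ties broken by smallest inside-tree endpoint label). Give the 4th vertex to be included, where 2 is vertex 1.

4

Prim's algorithm from 2:
Step 1: cheapest edge leaving the tree is 2-5 (9); add 5.
Step 2: cheapest edge leaving the tree is 1-5 (9); add 1.
Step 3: cheapest edge leaving the tree is 1-4 (5); add 4.
Step 4: cheapest edge leaving the tree is 0-5 (12); add 0.
Step 5: cheapest edge leaving the tree is 0-3 (10); add 3.
Step 6: cheapest edge leaving the tree is 0-6 (14); add 6.
Vertex order: 2, 5, 1, 4, 0, 3, 6. The 4th vertex is 4.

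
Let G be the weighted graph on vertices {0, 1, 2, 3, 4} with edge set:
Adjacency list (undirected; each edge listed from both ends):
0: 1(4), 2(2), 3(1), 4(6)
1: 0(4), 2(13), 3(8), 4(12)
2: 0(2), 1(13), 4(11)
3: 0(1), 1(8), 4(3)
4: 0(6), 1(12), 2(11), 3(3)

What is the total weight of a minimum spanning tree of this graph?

10

Sort edges by weight, then run Kruskal:
0 3 (1): add — endpoints in different components.
0 2 (2): add — endpoints in different components.
3 4 (3): add — endpoints in different components.
0 1 (4): add — endpoints in different components.
MST edges: 0 3, 0 2, 3 4, 0 1; total weight 1+2+3+4 = 10.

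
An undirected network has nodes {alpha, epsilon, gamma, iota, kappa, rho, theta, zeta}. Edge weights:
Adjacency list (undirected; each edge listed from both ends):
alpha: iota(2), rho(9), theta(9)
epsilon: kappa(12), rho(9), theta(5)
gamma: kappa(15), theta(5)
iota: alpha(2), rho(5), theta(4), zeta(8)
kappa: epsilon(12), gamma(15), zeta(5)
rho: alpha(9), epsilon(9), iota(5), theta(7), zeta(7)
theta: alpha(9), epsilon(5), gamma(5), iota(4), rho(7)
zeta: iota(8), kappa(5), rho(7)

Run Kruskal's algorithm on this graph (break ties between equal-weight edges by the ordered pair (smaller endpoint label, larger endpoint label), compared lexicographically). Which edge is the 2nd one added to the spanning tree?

Kruskal: consider edges lightest-first.
alpha iota (2): add — endpoints in different components.
iota theta (4): add — endpoints in different components.
epsilon theta (5): add — endpoints in different components.
gamma theta (5): add — endpoints in different components.
iota rho (5): add — endpoints in different components.
kappa zeta (5): add — endpoints in different components.
rho theta (7): skip — rho and theta already connected.
rho zeta (7): add — endpoints in different components.
The 2nd edge added is iota theta.

iota-theta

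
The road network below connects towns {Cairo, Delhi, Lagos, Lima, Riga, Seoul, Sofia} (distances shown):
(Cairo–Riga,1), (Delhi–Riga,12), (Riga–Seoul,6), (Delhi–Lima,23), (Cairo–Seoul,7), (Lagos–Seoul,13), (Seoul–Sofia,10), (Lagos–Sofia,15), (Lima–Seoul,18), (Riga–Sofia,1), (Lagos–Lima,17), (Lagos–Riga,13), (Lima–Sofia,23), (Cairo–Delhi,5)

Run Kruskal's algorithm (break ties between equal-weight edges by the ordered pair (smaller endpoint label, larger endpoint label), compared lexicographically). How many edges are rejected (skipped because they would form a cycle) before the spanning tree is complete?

Kruskal: consider edges lightest-first.
Cairo–Riga (1): add. Components now {Cairo,Riga} {Lagos} {Seoul} {Sofia} {Delhi} {Lima}
Riga–Sofia (1): add. Components now {Cairo,Riga,Sofia} {Lagos} {Seoul} {Delhi} {Lima}
Cairo–Delhi (5): add. Components now {Cairo,Delhi,Riga,Sofia} {Lagos} {Seoul} {Lima}
Riga–Seoul (6): add. Components now {Cairo,Delhi,Riga,Seoul,Sofia} {Lagos} {Lima}
Cairo–Seoul (7): skip — Cairo and Seoul already connected.
Seoul–Sofia (10): skip — Seoul and Sofia already connected.
Delhi–Riga (12): skip — Riga and Delhi already connected.
Lagos–Riga (13): add. Components now {Cairo,Delhi,Lagos,Riga,Seoul,Sofia} {Lima}
Lagos–Seoul (13): skip — Lagos and Seoul already connected.
Lagos–Sofia (15): skip — Lagos and Sofia already connected.
Lagos–Lima (17): add. Components now {Cairo,Delhi,Lagos,Lima,Riga,Seoul,Sofia}
Edges rejected before the tree was complete: 5.

5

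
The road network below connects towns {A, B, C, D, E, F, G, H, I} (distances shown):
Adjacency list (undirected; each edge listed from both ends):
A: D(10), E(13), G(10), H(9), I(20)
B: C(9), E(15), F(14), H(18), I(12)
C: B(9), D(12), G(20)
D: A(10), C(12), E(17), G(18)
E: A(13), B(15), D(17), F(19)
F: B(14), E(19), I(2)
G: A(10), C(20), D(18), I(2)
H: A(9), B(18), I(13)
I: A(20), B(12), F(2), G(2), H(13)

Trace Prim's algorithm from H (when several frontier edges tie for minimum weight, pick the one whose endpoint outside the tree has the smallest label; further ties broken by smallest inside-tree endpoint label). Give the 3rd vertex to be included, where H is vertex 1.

Grow the tree from H using Prim:
Step 1: cheapest edge leaving the tree is A-H (9); add A.
Step 2: cheapest edge leaving the tree is A-D (10); add D.
Step 3: cheapest edge leaving the tree is A-G (10); add G.
Step 4: cheapest edge leaving the tree is G-I (2); add I.
Step 5: cheapest edge leaving the tree is F-I (2); add F.
Step 6: cheapest edge leaving the tree is B-I (12); add B.
Step 7: cheapest edge leaving the tree is B-C (9); add C.
Step 8: cheapest edge leaving the tree is A-E (13); add E.
Vertex order: H, A, D, G, I, F, B, C, E. The 3rd vertex is D.

D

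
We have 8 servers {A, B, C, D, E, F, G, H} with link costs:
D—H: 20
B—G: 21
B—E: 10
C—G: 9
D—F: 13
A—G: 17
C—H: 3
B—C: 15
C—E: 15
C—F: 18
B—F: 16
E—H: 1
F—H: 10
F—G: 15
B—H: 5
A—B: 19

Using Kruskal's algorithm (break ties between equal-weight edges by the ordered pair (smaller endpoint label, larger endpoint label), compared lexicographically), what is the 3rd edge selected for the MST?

Kruskal's algorithm — process edges by increasing weight (ties by edge label):
E—H (1): add — endpoints in different components.
C—H (3): add — endpoints in different components.
B—H (5): add — endpoints in different components.
C—G (9): add — endpoints in different components.
B—E (10): skip — B and E already connected.
F—H (10): add — endpoints in different components.
D—F (13): add — endpoints in different components.
B—C (15): skip — B and C already connected.
C—E (15): skip — C and E already connected.
F—G (15): skip — F and G already connected.
B—F (16): skip — B and F already connected.
A—G (17): add — endpoints in different components.
The 3rd edge added is B—H.

B-H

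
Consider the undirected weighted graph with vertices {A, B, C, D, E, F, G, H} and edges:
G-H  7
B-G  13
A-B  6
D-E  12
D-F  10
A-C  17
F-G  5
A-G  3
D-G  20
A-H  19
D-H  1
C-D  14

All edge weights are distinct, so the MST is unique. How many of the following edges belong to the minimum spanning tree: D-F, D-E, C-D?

2

Sort edges by weight, then run Kruskal:
D-H (1): add — endpoints in different components.
A-G (3): add — endpoints in different components.
F-G (5): add — endpoints in different components.
A-B (6): add — endpoints in different components.
G-H (7): add — endpoints in different components.
D-F (10): skip — D and F already connected.
D-E (12): add — endpoints in different components.
B-G (13): skip — B and G already connected.
C-D (14): add — endpoints in different components.
MST edge set: {D-H, A-G, F-G, A-B, G-H, D-E, C-D}.
Of the listed edges, {D-E, C-D} are in the MST → 2.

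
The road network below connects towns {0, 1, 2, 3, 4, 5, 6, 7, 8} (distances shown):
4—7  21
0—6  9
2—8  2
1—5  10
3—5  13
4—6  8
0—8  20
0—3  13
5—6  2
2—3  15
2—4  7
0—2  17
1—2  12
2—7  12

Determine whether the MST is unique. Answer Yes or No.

No

Sort edges by weight, then run Kruskal:
2—8 (2): add — endpoints in different components.
5—6 (2): add — endpoints in different components.
2—4 (7): add — endpoints in different components.
4—6 (8): add — endpoints in different components.
0—6 (9): add — endpoints in different components.
1—5 (10): add — endpoints in different components.
1—2 (12): skip — 1 and 2 already connected.
2—7 (12): add — endpoints in different components.
0—3 (13): add — endpoints in different components.
Non-tree edge 3—5 has weight 13, equal to the heaviest edge on its tree cycle — swapping gives another MST of the same weight. Not unique.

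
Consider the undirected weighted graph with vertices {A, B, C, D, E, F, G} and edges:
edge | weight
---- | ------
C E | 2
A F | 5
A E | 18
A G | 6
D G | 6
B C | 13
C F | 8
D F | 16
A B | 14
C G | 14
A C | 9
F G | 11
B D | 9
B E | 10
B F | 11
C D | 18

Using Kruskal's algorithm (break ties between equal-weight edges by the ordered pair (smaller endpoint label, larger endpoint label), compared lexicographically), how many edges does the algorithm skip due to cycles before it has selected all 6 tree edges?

Sort edges by weight, then run Kruskal:
C E (2): add — endpoints in different components.
A F (5): add — endpoints in different components.
A G (6): add — endpoints in different components.
D G (6): add — endpoints in different components.
C F (8): add — endpoints in different components.
A C (9): skip — A and C already connected.
B D (9): add — endpoints in different components.
Edges rejected before the tree was complete: 1.

1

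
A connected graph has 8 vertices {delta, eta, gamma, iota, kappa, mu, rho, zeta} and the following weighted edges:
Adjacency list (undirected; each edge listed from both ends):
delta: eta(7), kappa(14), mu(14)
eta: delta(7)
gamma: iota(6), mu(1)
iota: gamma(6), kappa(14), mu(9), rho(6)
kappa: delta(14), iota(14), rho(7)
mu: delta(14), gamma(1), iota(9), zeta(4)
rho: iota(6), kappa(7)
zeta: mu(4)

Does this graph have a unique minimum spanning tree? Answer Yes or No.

Kruskal: consider edges lightest-first.
gamma-mu (1): add — endpoints in different components.
mu-zeta (4): add — endpoints in different components.
gamma-iota (6): add — endpoints in different components.
iota-rho (6): add — endpoints in different components.
delta-eta (7): add — endpoints in different components.
kappa-rho (7): add — endpoints in different components.
iota-mu (9): skip — iota and mu already connected.
delta-kappa (14): add — endpoints in different components.
Non-tree edge delta-mu has weight 14, equal to the heaviest edge on its tree cycle — swapping gives another MST of the same weight. Not unique.

No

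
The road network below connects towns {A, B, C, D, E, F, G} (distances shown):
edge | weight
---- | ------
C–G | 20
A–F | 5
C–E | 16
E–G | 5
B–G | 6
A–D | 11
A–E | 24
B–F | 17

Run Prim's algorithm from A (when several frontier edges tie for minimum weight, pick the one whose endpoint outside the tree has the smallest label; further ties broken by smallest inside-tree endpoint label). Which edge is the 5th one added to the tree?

E-G

Grow the tree from A using Prim:
Step 1: frontier [A–F 5, A–D 11, A–E 24] → take A–F (5); add F.
Step 2: frontier [A–D 11, A–E 24, B–F 17] → take A–D (11); add D.
Step 3: frontier [A–E 24, B–F 17] → take B–F (17); add B.
Step 4: frontier [A–E 24, B–G 6] → take B–G (6); add G.
Step 5: frontier [A–E 24, E–G 5, C–G 20] → take E–G (5); add E.
Step 6: frontier [C–E 16, C–G 20] → take C–E (16); add C.
The 5th edge added is E–G.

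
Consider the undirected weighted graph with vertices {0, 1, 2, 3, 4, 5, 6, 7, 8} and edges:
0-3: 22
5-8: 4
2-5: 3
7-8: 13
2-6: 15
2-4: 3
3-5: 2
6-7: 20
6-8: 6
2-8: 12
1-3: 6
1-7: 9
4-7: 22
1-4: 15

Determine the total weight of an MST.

Sort edges by weight, then run Kruskal:
3-5 (2): add — endpoints in different components.
2-4 (3): add — endpoints in different components.
2-5 (3): add — endpoints in different components.
5-8 (4): add — endpoints in different components.
1-3 (6): add — endpoints in different components.
6-8 (6): add — endpoints in different components.
1-7 (9): add — endpoints in different components.
2-8 (12): skip — 2 and 8 already connected.
7-8 (13): skip — 7 and 8 already connected.
1-4 (15): skip — 1 and 4 already connected.
2-6 (15): skip — 2 and 6 already connected.
6-7 (20): skip — 6 and 7 already connected.
0-3 (22): add — endpoints in different components.
MST edges: 3-5, 2-4, 2-5, 5-8, 1-3, 6-8, 1-7, 0-3; total weight 2+3+3+4+6+6+9+22 = 55.

55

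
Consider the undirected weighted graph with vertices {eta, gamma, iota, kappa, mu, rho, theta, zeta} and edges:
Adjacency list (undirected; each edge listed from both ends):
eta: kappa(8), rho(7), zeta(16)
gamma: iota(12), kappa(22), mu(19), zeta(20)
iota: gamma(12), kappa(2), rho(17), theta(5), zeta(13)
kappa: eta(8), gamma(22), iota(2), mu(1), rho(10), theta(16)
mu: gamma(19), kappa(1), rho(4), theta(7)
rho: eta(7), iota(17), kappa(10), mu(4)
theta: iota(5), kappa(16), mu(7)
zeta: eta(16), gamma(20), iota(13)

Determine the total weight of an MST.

44

Grow the tree from rho using Prim:
Step 1: cheapest edge leaving the tree is mu rho (4); add mu.
Step 2: cheapest edge leaving the tree is kappa mu (1); add kappa.
Step 3: cheapest edge leaving the tree is iota kappa (2); add iota.
Step 4: cheapest edge leaving the tree is iota theta (5); add theta.
Step 5: cheapest edge leaving the tree is eta rho (7); add eta.
Step 6: cheapest edge leaving the tree is gamma iota (12); add gamma.
Step 7: cheapest edge leaving the tree is iota zeta (13); add zeta.
MST edges: mu rho, kappa mu, iota kappa, iota theta, eta rho, gamma iota, iota zeta; total weight 4+1+2+5+7+12+13 = 44.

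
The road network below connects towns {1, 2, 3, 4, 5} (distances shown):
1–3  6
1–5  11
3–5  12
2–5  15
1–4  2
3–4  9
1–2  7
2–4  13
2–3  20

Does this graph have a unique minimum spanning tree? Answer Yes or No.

Kruskal: consider edges lightest-first.
1–4 (2): add. Components now {1,4} {2} {3} {5}
1–3 (6): add. Components now {1,3,4} {2} {5}
1–2 (7): add. Components now {1,2,3,4} {5}
3–4 (9): skip — 3 and 4 already connected.
1–5 (11): add. Components now {1,2,3,4,5}
Every non-tree edge has weight strictly greater than the heaviest edge on the tree path between its endpoints, so the MST is unique.

Yes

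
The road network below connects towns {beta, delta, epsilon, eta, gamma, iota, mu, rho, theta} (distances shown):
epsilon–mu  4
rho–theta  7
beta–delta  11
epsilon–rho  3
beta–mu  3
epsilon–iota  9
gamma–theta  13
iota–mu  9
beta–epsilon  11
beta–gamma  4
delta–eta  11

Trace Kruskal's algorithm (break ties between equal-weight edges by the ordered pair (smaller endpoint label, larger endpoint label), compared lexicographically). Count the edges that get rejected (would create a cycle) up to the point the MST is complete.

Kruskal's algorithm — process edges by increasing weight (ties by edge label):
beta–mu (3): add — endpoints in different components.
epsilon–rho (3): add — endpoints in different components.
beta–gamma (4): add — endpoints in different components.
epsilon–mu (4): add — endpoints in different components.
rho–theta (7): add — endpoints in different components.
epsilon–iota (9): add — endpoints in different components.
iota–mu (9): skip — mu and iota already connected.
beta–delta (11): add — endpoints in different components.
beta–epsilon (11): skip — epsilon and beta already connected.
delta–eta (11): add — endpoints in different components.
Edges rejected before the tree was complete: 2.

2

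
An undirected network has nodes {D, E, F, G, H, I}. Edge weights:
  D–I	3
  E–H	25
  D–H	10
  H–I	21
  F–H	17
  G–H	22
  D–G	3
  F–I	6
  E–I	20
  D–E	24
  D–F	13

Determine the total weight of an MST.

42

Prim's algorithm from F:
Step 1: frontier [F–I 6, D–F 13, F–H 17] → take F–I (6); add I.
Step 2: frontier [D–F 13, F–H 17, D–I 3, E–I 20, H–I 21] → take D–I (3); add D.
Step 3: frontier [D–G 3, D–H 10, D–E 24, F–H 17, E–I 20, H–I 21] → take D–G (3); add G.
Step 4: frontier [D–H 10, D–E 24, F–H 17, G–H 22, E–I 20, H–I 21] → take D–H (10); add H.
Step 5: frontier [D–E 24, E–H 25, E–I 20] → take E–I (20); add E.
MST edges: F–I, D–I, D–G, D–H, E–I; total weight 6+3+3+10+20 = 42.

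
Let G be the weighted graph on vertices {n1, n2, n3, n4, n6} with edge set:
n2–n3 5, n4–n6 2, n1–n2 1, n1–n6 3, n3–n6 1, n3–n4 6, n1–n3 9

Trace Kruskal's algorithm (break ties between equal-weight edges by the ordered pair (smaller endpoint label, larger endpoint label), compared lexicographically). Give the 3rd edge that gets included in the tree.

n4-n6

Sort edges by weight, then run Kruskal:
n1–n2 (1): add. Components now {n6} {n1,n2} {n3} {n4}
n3–n6 (1): add. Components now {n3,n6} {n1,n2} {n4}
n4–n6 (2): add. Components now {n3,n4,n6} {n1,n2}
n1–n6 (3): add. Components now {n1,n2,n3,n4,n6}
The 3rd edge added is n4–n6.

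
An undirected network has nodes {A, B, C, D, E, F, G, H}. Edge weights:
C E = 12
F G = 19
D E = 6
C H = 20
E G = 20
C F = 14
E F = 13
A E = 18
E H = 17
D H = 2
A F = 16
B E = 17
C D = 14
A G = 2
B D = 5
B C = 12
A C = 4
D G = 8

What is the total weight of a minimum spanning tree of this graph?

Grow the tree from F using Prim:
Step 1: cheapest edge leaving the tree is E F (13); add E.
Step 2: cheapest edge leaving the tree is D E (6); add D.
Step 3: cheapest edge leaving the tree is D H (2); add H.
Step 4: cheapest edge leaving the tree is B D (5); add B.
Step 5: cheapest edge leaving the tree is D G (8); add G.
Step 6: cheapest edge leaving the tree is A G (2); add A.
Step 7: cheapest edge leaving the tree is A C (4); add C.
MST edges: E F, D E, D H, B D, D G, A G, A C; total weight 13+6+2+5+8+2+4 = 40.

40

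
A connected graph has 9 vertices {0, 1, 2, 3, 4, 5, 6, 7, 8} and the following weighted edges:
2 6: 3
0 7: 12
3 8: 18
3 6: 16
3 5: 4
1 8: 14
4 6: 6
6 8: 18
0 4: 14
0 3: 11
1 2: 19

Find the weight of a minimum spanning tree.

Kruskal: consider edges lightest-first.
2 6 (3): add — endpoints in different components.
3 5 (4): add — endpoints in different components.
4 6 (6): add — endpoints in different components.
0 3 (11): add — endpoints in different components.
0 7 (12): add — endpoints in different components.
0 4 (14): add — endpoints in different components.
1 8 (14): add — endpoints in different components.
3 6 (16): skip — 3 and 6 already connected.
3 8 (18): add — endpoints in different components.
MST edges: 2 6, 3 5, 4 6, 0 3, 0 7, 0 4, 1 8, 3 8; total weight 3+4+6+11+12+14+14+18 = 82.

82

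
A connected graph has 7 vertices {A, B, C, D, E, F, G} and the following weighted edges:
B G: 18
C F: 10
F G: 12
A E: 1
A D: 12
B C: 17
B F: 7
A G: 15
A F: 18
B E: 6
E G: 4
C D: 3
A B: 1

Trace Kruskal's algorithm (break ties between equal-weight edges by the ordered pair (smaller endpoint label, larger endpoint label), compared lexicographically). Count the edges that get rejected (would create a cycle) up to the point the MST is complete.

Sort edges by weight, then run Kruskal:
A B (1): add. Components now {A,B} {C} {D} {E} {F} {G}
A E (1): add. Components now {A,B,E} {C} {D} {F} {G}
C D (3): add. Components now {A,B,E} {C,D} {F} {G}
E G (4): add. Components now {A,B,E,G} {C,D} {F}
B E (6): skip — B and E already connected.
B F (7): add. Components now {A,B,E,F,G} {C,D}
C F (10): add. Components now {A,B,C,D,E,F,G}
Edges rejected before the tree was complete: 1.

1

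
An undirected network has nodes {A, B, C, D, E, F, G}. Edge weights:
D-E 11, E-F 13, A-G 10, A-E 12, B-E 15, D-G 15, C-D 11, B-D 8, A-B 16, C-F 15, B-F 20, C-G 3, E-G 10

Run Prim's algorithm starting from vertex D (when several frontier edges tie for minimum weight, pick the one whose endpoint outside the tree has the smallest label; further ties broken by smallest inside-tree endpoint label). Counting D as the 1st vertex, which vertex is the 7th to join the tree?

F

Prim's algorithm from D:
Step 1: cheapest edge leaving the tree is B-D (8); add B.
Step 2: cheapest edge leaving the tree is C-D (11); add C.
Step 3: cheapest edge leaving the tree is C-G (3); add G.
Step 4: cheapest edge leaving the tree is A-G (10); add A.
Step 5: cheapest edge leaving the tree is E-G (10); add E.
Step 6: cheapest edge leaving the tree is E-F (13); add F.
Vertex order: D, B, C, G, A, E, F. The 7th vertex is F.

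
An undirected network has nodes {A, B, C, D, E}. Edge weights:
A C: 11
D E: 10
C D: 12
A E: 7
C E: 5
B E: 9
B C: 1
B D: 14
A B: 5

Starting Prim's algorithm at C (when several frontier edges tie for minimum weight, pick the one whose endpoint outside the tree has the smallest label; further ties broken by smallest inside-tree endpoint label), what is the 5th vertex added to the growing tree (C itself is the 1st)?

Prim, starting at C.
Step 1: frontier [B C 1, C E 5, A C 11, C D 12] → take B C (1); add B.
Step 2: frontier [A B 5, B E 9, B D 14, C E 5, A C 11, C D 12] → take A B (5); add A.
Step 3: frontier [A E 7, B E 9, B D 14, C E 5, C D 12] → take C E (5); add E.
Step 4: frontier [B D 14, C D 12, D E 10] → take D E (10); add D.
Vertex order: C, B, A, E, D. The 5th vertex is D.

D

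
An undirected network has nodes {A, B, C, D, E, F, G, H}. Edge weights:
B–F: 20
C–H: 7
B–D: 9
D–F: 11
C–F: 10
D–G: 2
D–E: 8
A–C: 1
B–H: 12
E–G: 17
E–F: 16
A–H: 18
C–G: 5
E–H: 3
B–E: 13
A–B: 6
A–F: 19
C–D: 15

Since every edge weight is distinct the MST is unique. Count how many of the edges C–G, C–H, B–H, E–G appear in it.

2

Kruskal: consider edges lightest-first.
A–C (1): add — endpoints in different components.
D–G (2): add — endpoints in different components.
E–H (3): add — endpoints in different components.
C–G (5): add — endpoints in different components.
A–B (6): add — endpoints in different components.
C–H (7): add — endpoints in different components.
D–E (8): skip — D and E already connected.
B–D (9): skip — B and D already connected.
C–F (10): add — endpoints in different components.
MST edge set: {A–C, D–G, E–H, C–G, A–B, C–H, C–F}.
Of the listed edges, {C–G, C–H} are in the MST → 2.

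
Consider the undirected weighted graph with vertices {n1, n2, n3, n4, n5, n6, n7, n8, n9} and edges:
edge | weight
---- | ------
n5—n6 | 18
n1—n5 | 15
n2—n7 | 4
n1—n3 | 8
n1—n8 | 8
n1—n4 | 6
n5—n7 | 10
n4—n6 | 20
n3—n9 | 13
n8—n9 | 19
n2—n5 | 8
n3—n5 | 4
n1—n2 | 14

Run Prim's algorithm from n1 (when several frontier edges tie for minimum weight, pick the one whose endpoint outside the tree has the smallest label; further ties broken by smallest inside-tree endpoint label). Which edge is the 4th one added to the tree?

n2-n5

Prim, starting at n1.
Step 1: frontier [n1—n4 6, n1—n3 8, n1—n8 8, n1—n2 14, n1—n5 15] → take n1—n4 (6); add n4.
Step 2: frontier [n1—n3 8, n1—n8 8, n1—n2 14, n1—n5 15, n4—n6 20] → take n1—n3 (8); add n3.
Step 3: frontier [n1—n8 8, n1—n2 14, n1—n5 15, n3—n5 4, n3—n9 13, n4—n6 20] → take n3—n5 (4); add n5.
Step 4: frontier [n1—n8 8, n1—n2 14, n3—n9 13, n4—n6 20, n2—n5 8, n5—n7 10, n5—n6 18] → take n2—n5 (8); add n2.
Step 5: frontier [n1—n8 8, n2—n7 4, n3—n9 13, n4—n6 20, n5—n7 10, n5—n6 18] → take n2—n7 (4); add n7.
Step 6: frontier [n1—n8 8, n3—n9 13, n4—n6 20, n5—n6 18] → take n1—n8 (8); add n8.
Step 7: frontier [n3—n9 13, n4—n6 20, n5—n6 18, n8—n9 19] → take n3—n9 (13); add n9.
Step 8: frontier [n4—n6 20, n5—n6 18] → take n5—n6 (18); add n6.
The 4th edge added is n2—n5.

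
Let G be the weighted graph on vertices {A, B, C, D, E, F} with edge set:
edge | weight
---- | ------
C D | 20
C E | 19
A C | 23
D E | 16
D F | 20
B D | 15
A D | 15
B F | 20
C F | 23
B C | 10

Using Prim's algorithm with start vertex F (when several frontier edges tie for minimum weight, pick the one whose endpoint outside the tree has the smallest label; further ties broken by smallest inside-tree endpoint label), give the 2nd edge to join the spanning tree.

B-C

Grow the tree from F using Prim:
Step 1: cheapest edge leaving the tree is B F (20); add B.
Step 2: cheapest edge leaving the tree is B C (10); add C.
Step 3: cheapest edge leaving the tree is B D (15); add D.
Step 4: cheapest edge leaving the tree is A D (15); add A.
Step 5: cheapest edge leaving the tree is D E (16); add E.
The 2nd edge added is B C.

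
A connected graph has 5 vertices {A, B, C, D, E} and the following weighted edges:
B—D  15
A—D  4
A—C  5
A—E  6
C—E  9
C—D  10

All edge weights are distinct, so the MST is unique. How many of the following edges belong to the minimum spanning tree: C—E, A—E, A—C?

2

Sort edges by weight, then run Kruskal:
A—D (4): add. Components now {A,D} {B} {C} {E}
A—C (5): add. Components now {A,C,D} {B} {E}
A—E (6): add. Components now {A,C,D,E} {B}
C—E (9): skip — C and E already connected.
C—D (10): skip — C and D already connected.
B—D (15): add. Components now {A,B,C,D,E}
MST edge set: {A—D, A—C, A—E, B—D}.
Of the listed edges, {A—E, A—C} are in the MST → 2.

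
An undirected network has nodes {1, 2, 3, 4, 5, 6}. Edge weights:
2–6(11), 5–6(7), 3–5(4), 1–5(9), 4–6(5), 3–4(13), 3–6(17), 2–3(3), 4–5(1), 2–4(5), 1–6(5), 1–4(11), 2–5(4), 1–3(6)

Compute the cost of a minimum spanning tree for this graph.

Prim's algorithm from 2:
Step 1: frontier [2–3 3, 2–5 4, 2–4 5, 2–6 11] → take 2–3 (3); add 3.
Step 2: frontier [2–5 4, 2–4 5, 2–6 11, 3–5 4, 1–3 6, 3–4 13, 3–6 17] → take 2–5 (4); add 5.
Step 3: frontier [2–4 5, 2–6 11, 1–3 6, 3–4 13, 3–6 17, 4–5 1, 5–6 7, 1–5 9] → take 4–5 (1); add 4.
Step 4: frontier [2–6 11, 1–3 6, 3–6 17, 4–6 5, 1–4 11, 5–6 7, 1–5 9] → take 4–6 (5); add 6.
Step 5: frontier [1–3 6, 1–4 11, 1–5 9, 1–6 5] → take 1–6 (5); add 1.
MST edges: 2–3, 2–5, 4–5, 4–6, 1–6; total weight 3+4+1+5+5 = 18.

18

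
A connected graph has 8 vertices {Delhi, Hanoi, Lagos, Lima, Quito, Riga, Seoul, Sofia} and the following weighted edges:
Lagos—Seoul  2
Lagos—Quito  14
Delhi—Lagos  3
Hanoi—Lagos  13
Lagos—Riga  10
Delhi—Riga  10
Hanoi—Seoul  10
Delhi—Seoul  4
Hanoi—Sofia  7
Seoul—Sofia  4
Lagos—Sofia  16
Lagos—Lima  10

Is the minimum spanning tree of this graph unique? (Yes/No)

No

Sort edges by weight, then run Kruskal:
Lagos—Seoul (2): add — endpoints in different components.
Delhi—Lagos (3): add — endpoints in different components.
Delhi—Seoul (4): skip — Seoul and Delhi already connected.
Seoul—Sofia (4): add — endpoints in different components.
Hanoi—Sofia (7): add — endpoints in different components.
Delhi—Riga (10): add — endpoints in different components.
Hanoi—Seoul (10): skip — Seoul and Hanoi already connected.
Lagos—Lima (10): add — endpoints in different components.
Lagos—Riga (10): skip — Riga and Lagos already connected.
Hanoi—Lagos (13): skip — Hanoi and Lagos already connected.
Lagos—Quito (14): add — endpoints in different components.
Non-tree edge Lagos—Riga has weight 10, equal to the heaviest edge on its tree cycle — swapping gives another MST of the same weight. Not unique.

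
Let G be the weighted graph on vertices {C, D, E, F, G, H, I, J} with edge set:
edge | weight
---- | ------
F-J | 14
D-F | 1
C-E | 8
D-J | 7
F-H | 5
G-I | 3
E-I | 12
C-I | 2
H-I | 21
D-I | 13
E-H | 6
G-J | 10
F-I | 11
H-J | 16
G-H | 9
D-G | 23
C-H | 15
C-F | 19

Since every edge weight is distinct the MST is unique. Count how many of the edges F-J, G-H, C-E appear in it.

Sort edges by weight, then run Kruskal:
D-F (1): add — endpoints in different components.
C-I (2): add — endpoints in different components.
G-I (3): add — endpoints in different components.
F-H (5): add — endpoints in different components.
E-H (6): add — endpoints in different components.
D-J (7): add — endpoints in different components.
C-E (8): add — endpoints in different components.
MST edge set: {D-F, C-I, G-I, F-H, E-H, D-J, C-E}.
Of the listed edges, {C-E} are in the MST → 1.

1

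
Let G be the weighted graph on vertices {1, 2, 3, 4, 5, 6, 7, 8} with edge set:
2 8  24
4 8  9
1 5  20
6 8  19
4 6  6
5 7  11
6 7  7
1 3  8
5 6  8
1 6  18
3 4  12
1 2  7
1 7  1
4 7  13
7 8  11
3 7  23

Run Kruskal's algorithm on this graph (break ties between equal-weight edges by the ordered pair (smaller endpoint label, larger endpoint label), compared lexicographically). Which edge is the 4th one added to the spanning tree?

Kruskal's algorithm — process edges by increasing weight (ties by edge label):
1 7 (1): add — endpoints in different components.
4 6 (6): add — endpoints in different components.
1 2 (7): add — endpoints in different components.
6 7 (7): add — endpoints in different components.
1 3 (8): add — endpoints in different components.
5 6 (8): add — endpoints in different components.
4 8 (9): add — endpoints in different components.
The 4th edge added is 6 7.

6-7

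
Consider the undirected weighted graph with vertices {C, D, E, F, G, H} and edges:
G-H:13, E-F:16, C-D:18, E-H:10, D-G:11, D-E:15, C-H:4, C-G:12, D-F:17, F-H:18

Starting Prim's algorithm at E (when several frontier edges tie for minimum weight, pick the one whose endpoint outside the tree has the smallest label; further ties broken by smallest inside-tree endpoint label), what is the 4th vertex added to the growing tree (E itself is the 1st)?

G

Prim, starting at E.
Step 1: cheapest edge leaving the tree is E-H (10); add H.
Step 2: cheapest edge leaving the tree is C-H (4); add C.
Step 3: cheapest edge leaving the tree is C-G (12); add G.
Step 4: cheapest edge leaving the tree is D-G (11); add D.
Step 5: cheapest edge leaving the tree is E-F (16); add F.
Vertex order: E, H, C, G, D, F. The 4th vertex is G.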